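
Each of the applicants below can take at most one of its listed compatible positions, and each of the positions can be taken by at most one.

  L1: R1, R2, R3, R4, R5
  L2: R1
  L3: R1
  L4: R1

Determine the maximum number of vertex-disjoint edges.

Unit-capacity flow: source→left, listed edges, right→sink; max matching = max flow.
Augmenting path L1→R1 (+1); matched 1.
Augmenting path L2→R1→L1→R2 (+1); matched 2.
No augmenting path remains; maximum matching = 2.
König certificate: {L1, R1} is a vertex cover of size 2 (every listed pair touches it), so no matching can be larger.

2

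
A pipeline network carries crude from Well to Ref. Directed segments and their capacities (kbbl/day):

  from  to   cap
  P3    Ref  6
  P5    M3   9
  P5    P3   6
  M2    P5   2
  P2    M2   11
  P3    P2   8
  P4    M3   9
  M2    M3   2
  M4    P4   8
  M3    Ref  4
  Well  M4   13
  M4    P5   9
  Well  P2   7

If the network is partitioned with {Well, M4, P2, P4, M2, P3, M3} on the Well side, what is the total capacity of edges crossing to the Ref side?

Edges leaving {Well, M4, P2, P4, M2, P3, M3}: M4→P5 (9), M2→P5 (2), P3→Ref (6), M3→Ref (4).
Cut capacity = 9 + 2 + 6 + 4 = 21.

21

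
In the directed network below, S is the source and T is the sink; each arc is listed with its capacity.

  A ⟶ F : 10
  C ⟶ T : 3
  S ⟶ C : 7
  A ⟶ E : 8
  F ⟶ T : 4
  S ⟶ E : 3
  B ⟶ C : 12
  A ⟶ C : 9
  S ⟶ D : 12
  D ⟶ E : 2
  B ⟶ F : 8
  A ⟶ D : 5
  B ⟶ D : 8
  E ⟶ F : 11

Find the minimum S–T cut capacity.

7

Augment S→C→T: bottleneck 3, flow now 3.
Augment S→E→F→T: bottleneck 3, flow now 6.
Augment S→D→E→F→T: bottleneck 1, flow now 7.
No augmenting path remains; maximum flow = 7.
By max-flow min-cut, the minimum cut capacity equals the max flow.
In the residual graph, reachable from S: {S, C, D, E, F}.
Min-cut edges: C→T (3), F→T (4); capacity 3 + 4 = 7.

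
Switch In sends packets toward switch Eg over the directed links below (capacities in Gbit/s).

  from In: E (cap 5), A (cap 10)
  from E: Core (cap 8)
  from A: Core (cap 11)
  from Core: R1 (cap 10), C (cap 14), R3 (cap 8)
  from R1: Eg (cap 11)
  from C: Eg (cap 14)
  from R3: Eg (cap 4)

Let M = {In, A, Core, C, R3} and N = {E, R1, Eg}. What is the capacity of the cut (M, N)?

33

Edges leaving {In, A, Core, C, R3}: In→E (5), Core→R1 (10), C→Eg (14), R3→Eg (4).
Cut capacity = 5 + 10 + 14 + 4 = 33.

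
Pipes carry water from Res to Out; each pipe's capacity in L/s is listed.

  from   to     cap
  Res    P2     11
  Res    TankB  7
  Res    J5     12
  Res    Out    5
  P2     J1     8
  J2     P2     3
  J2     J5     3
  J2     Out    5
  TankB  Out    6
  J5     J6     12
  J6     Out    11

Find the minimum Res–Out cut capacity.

Augment Res→Out: bottleneck 5, flow now 5.
Augment Res→TankB→Out: bottleneck 6, flow now 11.
Augment Res→J5→J6→Out: bottleneck 11, flow now 22.
No augmenting path remains; maximum flow = 22.
By max-flow min-cut, the minimum cut capacity equals the max flow.
In the residual graph, reachable from Res: {Res, P2, TankB, J5, J1, J6}.
Min-cut edges: Res→Out (5), TankB→Out (6), J6→Out (11); capacity 5 + 6 + 11 = 22.

22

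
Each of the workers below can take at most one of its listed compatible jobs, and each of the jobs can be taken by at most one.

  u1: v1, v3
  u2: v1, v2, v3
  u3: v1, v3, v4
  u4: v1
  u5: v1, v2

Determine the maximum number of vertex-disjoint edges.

4

Unit-capacity flow: source→left, listed edges, right→sink; max matching = max flow.
Augmenting path u1→v1 (+1); matched 1.
Augmenting path u2→v2 (+1); matched 2.
Augmenting path u3→v3 (+1); matched 3.
Augmenting path u4→v1→u1→v3→u3→v4 (+1); matched 4.
No augmenting path remains; maximum matching = 4.
König certificate: {u3, v1, v2, v3} is a vertex cover of size 4 (every listed pair touches it), so no matching can be larger.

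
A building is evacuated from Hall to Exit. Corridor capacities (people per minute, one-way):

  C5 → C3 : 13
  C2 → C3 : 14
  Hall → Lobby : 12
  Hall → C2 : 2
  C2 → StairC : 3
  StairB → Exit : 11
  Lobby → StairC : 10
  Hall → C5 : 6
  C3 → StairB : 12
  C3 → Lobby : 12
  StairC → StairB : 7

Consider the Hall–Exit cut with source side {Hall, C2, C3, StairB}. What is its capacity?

44

Edges leaving {Hall, C2, C3, StairB}: Hall→Lobby (12), Hall→C5 (6), C2→StairC (3), C3→Lobby (12), StairB→Exit (11).
Cut capacity = 12 + 6 + 3 + 12 + 11 = 44.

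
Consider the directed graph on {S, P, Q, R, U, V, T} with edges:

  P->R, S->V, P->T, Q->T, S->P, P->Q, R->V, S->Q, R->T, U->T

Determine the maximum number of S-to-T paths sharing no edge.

2

Assign every edge capacity 1; by Menger, the answer equals the max flow.
Path S→P→T (+1); total 1.
Path S→Q→T (+1); total 2.
No residual S→T path; max flow = 2.
Certifying cut of size 2: {S→P, S→Q}.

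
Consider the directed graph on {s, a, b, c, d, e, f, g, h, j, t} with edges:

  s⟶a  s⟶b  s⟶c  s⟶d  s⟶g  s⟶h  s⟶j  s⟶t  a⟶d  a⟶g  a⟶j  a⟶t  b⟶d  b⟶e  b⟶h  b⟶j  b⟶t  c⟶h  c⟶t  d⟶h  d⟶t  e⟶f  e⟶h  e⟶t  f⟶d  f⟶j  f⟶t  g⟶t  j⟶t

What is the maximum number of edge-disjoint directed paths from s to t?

7

Assign every edge capacity 1; by Menger, the answer equals the max flow.
Path s→t (+1); total 1.
Path s→a→t (+1); total 2.
Path s→b→t (+1); total 3.
Path s→c→t (+1); total 4.
Path s→d→t (+1); total 5.
Path s→g→t (+1); total 6.
Path s→j→t (+1); total 7.
No residual s→t path; max flow = 7.
Certifying cut of size 7: {s→a, s→b, s→c, s→d, s→g, s→j, s→t}.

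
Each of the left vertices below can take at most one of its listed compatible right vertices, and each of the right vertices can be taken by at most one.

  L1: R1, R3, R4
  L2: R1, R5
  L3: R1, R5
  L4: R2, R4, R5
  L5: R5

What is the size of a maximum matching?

4

Unit-capacity flow: source→left, listed edges, right→sink; max matching = max flow.
Augmenting path L1→R1 (+1); matched 1.
Augmenting path L2→R5 (+1); matched 2.
Augmenting path L4→R2 (+1); matched 3.
Augmenting path L3→R1→L1→R3 (+1); matched 4.
No augmenting path remains; maximum matching = 4.
König certificate: {L1, L4, R1, R5} is a vertex cover of size 4 (every listed pair touches it), so no matching can be larger.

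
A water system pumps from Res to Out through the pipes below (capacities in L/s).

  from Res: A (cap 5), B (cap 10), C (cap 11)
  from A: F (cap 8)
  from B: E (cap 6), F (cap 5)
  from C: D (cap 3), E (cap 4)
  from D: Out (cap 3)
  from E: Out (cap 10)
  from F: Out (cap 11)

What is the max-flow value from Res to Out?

Augment Res→A→F→Out: bottleneck 5, flow now 5.
Augment Res→B→E→Out: bottleneck 6, flow now 11.
Augment Res→B→F→Out: bottleneck 4, flow now 15.
Augment Res→C→D→Out: bottleneck 3, flow now 18.
Augment Res→C→E→Out: bottleneck 4, flow now 22.
No augmenting path remains; maximum flow = 22.
In the residual graph, reachable from Res: {Res, C}.
Min-cut edges: Res→A (5), Res→B (10), C→D (3), C→E (4); capacity 5 + 10 + 3 + 4 = 22.
This cut is saturated, so no flow can exceed 22.

22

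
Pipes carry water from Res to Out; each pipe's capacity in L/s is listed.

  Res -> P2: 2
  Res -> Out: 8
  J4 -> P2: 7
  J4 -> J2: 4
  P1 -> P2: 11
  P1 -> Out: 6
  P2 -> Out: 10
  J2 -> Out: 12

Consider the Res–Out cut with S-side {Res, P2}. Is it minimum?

No — its capacity is 18, but the minimum cut has capacity 10.

Given cut capacity: 8 + 10 = 18.
Augment Res→Out: bottleneck 8, flow now 8.
Augment Res→P2→Out: bottleneck 2, flow now 10.
No augmenting path remains; maximum flow = 10.
In the residual graph, reachable from Res: {Res}.
Min-cut edges: Res→P2 (2), Res→Out (8); capacity 2 + 8 = 10.
Cut capacity 18 exceeds the max flow 10, so it is not minimum.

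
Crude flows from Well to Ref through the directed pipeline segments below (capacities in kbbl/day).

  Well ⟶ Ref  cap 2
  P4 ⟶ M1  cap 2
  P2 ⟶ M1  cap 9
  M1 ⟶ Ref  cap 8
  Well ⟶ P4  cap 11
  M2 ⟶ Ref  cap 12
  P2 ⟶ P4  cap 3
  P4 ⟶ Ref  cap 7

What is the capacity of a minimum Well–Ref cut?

Augment Well→Ref: bottleneck 2, flow now 2.
Augment Well→P4→Ref: bottleneck 7, flow now 9.
Augment Well→P4→M1→Ref: bottleneck 2, flow now 11.
No augmenting path remains; maximum flow = 11.
By max-flow min-cut, the minimum cut capacity equals the max flow.
In the residual graph, reachable from Well: {Well, P4}.
Min-cut edges: Well→Ref (2), P4→M1 (2), P4→Ref (7); capacity 2 + 2 + 7 = 11.

11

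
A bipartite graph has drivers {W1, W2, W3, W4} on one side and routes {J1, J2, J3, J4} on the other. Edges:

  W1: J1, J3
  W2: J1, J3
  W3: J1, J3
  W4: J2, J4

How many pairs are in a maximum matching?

3

Unit-capacity flow: source→left, listed edges, right→sink; max matching = max flow.
Augmenting path W1→J1 (+1); matched 1.
Augmenting path W2→J3 (+1); matched 2.
Augmenting path W4→J2 (+1); matched 3.
No augmenting path remains; maximum matching = 3.
König certificate: {W4, J1, J3} is a vertex cover of size 3 (every listed pair touches it), so no matching can be larger.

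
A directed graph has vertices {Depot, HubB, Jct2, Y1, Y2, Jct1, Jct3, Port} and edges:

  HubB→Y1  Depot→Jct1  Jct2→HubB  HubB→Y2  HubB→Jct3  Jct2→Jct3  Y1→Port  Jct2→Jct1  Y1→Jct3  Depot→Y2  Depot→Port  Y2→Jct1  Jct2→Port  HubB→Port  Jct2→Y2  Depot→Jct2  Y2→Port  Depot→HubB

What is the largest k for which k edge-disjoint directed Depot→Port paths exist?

Assign every edge capacity 1; by Menger, the answer equals the max flow.
Path Depot→Port (+1); total 1.
Path Depot→HubB→Port (+1); total 2.
Path Depot→Jct2→Port (+1); total 3.
Path Depot→Y2→Port (+1); total 4.
No residual Depot→Port path; max flow = 4.
Certifying cut of size 4: {Depot→HubB, Depot→Jct2, Depot→Port, Depot→Y2}.

4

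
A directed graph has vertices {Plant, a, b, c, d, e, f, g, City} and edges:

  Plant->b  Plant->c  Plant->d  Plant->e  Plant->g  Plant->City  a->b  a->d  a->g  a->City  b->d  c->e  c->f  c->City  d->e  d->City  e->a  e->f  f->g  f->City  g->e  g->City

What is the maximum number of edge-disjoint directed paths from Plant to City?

6

Assign every edge capacity 1; by Menger, the answer equals the max flow.
Path Plant→City (+1); total 1.
Path Plant→c→City (+1); total 2.
Path Plant→d→City (+1); total 3.
Path Plant→g→City (+1); total 4.
Path Plant→e→a→City (+1); total 5.
Path Plant→b→d→e→f→City (+1); total 6.
No residual Plant→City path; max flow = 6.
Certifying cut of size 6: {Plant→City, Plant→b, Plant→c, Plant→d, Plant→e, Plant→g}.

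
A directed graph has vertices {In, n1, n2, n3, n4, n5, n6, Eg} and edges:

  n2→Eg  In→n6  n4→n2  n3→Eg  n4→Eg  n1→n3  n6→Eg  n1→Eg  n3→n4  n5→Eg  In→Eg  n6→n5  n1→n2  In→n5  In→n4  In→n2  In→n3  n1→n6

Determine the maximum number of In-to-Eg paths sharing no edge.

Assign every edge capacity 1; by Menger, the answer equals the max flow.
Path In→Eg (+1); total 1.
Path In→n2→Eg (+1); total 2.
Path In→n3→Eg (+1); total 3.
Path In→n4→Eg (+1); total 4.
Path In→n5→Eg (+1); total 5.
Path In→n6→Eg (+1); total 6.
No residual In→Eg path; max flow = 6.
Certifying cut of size 6: {In→Eg, In→n2, In→n3, In→n4, In→n5, In→n6}.

6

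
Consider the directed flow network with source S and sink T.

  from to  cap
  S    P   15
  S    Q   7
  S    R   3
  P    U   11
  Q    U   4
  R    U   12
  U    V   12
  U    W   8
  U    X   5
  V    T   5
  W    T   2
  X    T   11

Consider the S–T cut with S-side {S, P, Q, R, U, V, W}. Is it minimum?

Given cut capacity: 5 + 5 + 2 = 12.
Augment S→P→U→V→T: bottleneck 5, flow now 5.
Augment S→P→U→W→T: bottleneck 2, flow now 7.
Augment S→P→U→X→T: bottleneck 4, flow now 11.
Augment S→Q→U→X→T: bottleneck 1, flow now 12.
No augmenting path remains; maximum flow = 12.
Cut capacity 12 equals the max flow, so it is a minimum cut.

Yes — it is a minimum cut (capacity 12).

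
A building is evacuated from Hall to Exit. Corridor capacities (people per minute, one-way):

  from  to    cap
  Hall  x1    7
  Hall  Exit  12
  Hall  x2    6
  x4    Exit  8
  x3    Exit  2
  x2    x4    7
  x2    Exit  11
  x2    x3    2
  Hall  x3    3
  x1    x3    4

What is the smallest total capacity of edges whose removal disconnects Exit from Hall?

20

Augment Hall→Exit: bottleneck 12, flow now 12.
Augment Hall→x2→Exit: bottleneck 6, flow now 18.
Augment Hall→x3→Exit: bottleneck 2, flow now 20.
No augmenting path remains; maximum flow = 20.
By max-flow min-cut, the minimum cut capacity equals the max flow.
In the residual graph, reachable from Hall: {Hall, x1, x3}.
Min-cut edges: Hall→x2 (6), Hall→Exit (12), x3→Exit (2); capacity 6 + 12 + 2 = 20.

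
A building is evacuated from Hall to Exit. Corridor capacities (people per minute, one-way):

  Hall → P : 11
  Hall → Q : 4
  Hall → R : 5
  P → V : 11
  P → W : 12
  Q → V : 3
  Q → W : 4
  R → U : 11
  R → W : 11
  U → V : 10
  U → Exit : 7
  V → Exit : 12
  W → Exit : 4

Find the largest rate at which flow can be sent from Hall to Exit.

20

Augment Hall→P→V→Exit: bottleneck 11, flow now 11.
Augment Hall→Q→V→Exit: bottleneck 1, flow now 12.
Augment Hall→Q→W→Exit: bottleneck 3, flow now 15.
Augment Hall→R→U→Exit: bottleneck 5, flow now 20.
No augmenting path remains; maximum flow = 20.
In the residual graph, reachable from Hall: {Hall}.
Min-cut edges: Hall→P (11), Hall→Q (4), Hall→R (5); capacity 11 + 4 + 5 = 20.
This cut is saturated, so no flow can exceed 20.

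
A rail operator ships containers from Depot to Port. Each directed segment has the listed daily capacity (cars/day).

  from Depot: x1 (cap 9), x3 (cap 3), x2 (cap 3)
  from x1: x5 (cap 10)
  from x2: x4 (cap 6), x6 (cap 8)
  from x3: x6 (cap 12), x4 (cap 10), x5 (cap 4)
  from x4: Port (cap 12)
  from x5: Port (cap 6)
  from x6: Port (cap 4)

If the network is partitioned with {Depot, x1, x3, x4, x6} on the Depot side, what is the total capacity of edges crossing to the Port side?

Edges leaving {Depot, x1, x3, x4, x6}: Depot→x2 (3), x1→x5 (10), x3→x5 (4), x4→Port (12), x6→Port (4).
Cut capacity = 3 + 10 + 4 + 12 + 4 = 33.

33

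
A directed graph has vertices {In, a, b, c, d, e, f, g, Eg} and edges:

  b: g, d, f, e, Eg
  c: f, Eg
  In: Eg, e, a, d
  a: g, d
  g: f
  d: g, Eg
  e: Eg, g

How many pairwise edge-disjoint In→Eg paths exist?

3

Assign every edge capacity 1; by Menger, the answer equals the max flow.
Path In→Eg (+1); total 1.
Path In→d→Eg (+1); total 2.
Path In→e→Eg (+1); total 3.
No residual In→Eg path; max flow = 3.
Certifying cut of size 3: {In→Eg, In→e, d→Eg}.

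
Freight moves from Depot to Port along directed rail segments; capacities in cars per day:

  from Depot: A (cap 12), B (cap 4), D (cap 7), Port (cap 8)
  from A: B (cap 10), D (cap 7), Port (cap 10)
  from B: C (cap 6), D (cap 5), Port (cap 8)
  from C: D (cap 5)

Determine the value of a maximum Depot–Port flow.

24

Augment Depot→Port: bottleneck 8, flow now 8.
Augment Depot→A→Port: bottleneck 10, flow now 18.
Augment Depot→B→Port: bottleneck 4, flow now 22.
Augment Depot→A→B→Port: bottleneck 2, flow now 24.
No augmenting path remains; maximum flow = 24.
In the residual graph, reachable from Depot: {Depot, D}.
Min-cut edges: Depot→A (12), Depot→B (4), Depot→Port (8); capacity 12 + 4 + 8 = 24.
This cut is saturated, so no flow can exceed 24.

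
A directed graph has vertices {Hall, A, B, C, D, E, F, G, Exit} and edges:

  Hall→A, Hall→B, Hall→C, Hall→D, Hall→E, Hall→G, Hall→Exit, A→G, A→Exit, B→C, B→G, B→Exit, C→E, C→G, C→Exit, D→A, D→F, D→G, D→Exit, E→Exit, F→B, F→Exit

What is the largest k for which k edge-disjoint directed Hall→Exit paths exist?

6

Assign every edge capacity 1; by Menger, the answer equals the max flow.
Path Hall→Exit (+1); total 1.
Path Hall→A→Exit (+1); total 2.
Path Hall→B→Exit (+1); total 3.
Path Hall→C→Exit (+1); total 4.
Path Hall→D→Exit (+1); total 5.
Path Hall→E→Exit (+1); total 6.
No residual Hall→Exit path; max flow = 6.
Certifying cut of size 6: {Hall→A, Hall→B, Hall→C, Hall→D, Hall→E, Hall→Exit}.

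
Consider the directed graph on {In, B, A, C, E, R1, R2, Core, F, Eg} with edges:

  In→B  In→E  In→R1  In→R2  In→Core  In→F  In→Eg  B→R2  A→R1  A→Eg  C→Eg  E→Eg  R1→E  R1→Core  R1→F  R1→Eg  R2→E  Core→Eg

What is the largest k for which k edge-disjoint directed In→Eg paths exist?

4

Assign every edge capacity 1; by Menger, the answer equals the max flow.
Path In→Eg (+1); total 1.
Path In→E→Eg (+1); total 2.
Path In→R1→Eg (+1); total 3.
Path In→Core→Eg (+1); total 4.
No residual In→Eg path; max flow = 4.
Certifying cut of size 4: {E→Eg, In→Core, In→Eg, In→R1}.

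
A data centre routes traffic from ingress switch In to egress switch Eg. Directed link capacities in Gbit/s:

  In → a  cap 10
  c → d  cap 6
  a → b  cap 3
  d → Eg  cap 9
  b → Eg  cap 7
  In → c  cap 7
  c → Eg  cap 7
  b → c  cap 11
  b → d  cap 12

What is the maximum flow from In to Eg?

Augment In→c→Eg: bottleneck 7, flow now 7.
Augment In→a→b→Eg: bottleneck 3, flow now 10.
No augmenting path remains; maximum flow = 10.
In the residual graph, reachable from In: {In, a}.
Min-cut edges: In→c (7), a→b (3); capacity 7 + 3 = 10.
This cut is saturated, so no flow can exceed 10.

10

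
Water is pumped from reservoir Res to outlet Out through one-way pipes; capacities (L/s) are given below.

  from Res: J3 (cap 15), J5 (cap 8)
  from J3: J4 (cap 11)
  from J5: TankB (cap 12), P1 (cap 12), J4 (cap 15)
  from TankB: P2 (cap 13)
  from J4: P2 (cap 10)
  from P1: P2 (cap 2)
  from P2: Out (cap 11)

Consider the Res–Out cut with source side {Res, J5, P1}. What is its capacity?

44

Edges leaving {Res, J5, P1}: Res→J3 (15), J5→TankB (12), J5→J4 (15), P1→P2 (2).
Cut capacity = 15 + 12 + 15 + 2 = 44.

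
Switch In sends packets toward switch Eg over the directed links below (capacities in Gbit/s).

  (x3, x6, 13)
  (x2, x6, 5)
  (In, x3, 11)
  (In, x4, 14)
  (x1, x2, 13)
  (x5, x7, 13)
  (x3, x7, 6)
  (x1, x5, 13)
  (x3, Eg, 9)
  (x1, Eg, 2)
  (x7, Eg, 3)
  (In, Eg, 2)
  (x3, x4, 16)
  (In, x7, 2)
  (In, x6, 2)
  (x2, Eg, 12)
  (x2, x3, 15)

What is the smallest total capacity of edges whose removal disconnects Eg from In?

Augment In→Eg: bottleneck 2, flow now 2.
Augment In→x3→Eg: bottleneck 9, flow now 11.
Augment In→x7→Eg: bottleneck 2, flow now 13.
Augment In→x3→x7→Eg: bottleneck 1, flow now 14.
No augmenting path remains; maximum flow = 14.
By max-flow min-cut, the minimum cut capacity equals the max flow.
In the residual graph, reachable from In: {In, x3, x4, x6, x7}.
Min-cut edges: In→Eg (2), x3→Eg (9), x7→Eg (3); capacity 2 + 9 + 3 = 14.

14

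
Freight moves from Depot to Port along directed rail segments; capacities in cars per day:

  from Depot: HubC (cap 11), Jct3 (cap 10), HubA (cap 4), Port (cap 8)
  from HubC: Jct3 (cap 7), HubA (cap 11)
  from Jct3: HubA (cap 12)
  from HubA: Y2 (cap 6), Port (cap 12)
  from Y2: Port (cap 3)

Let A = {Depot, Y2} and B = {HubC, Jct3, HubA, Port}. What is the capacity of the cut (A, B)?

36

Edges leaving {Depot, Y2}: Depot→HubC (11), Depot→Jct3 (10), Depot→HubA (4), Depot→Port (8), Y2→Port (3).
Cut capacity = 11 + 10 + 4 + 8 + 3 = 36.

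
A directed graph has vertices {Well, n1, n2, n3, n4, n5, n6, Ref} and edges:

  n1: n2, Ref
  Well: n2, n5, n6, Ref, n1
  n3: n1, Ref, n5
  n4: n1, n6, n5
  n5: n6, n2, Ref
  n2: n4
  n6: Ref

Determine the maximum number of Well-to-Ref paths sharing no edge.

4

Assign every edge capacity 1; by Menger, the answer equals the max flow.
Path Well→Ref (+1); total 1.
Path Well→n1→Ref (+1); total 2.
Path Well→n5→Ref (+1); total 3.
Path Well→n6→Ref (+1); total 4.
No residual Well→Ref path; max flow = 4.
Certifying cut of size 4: {Well→Ref, n1→Ref, n5→Ref, n6→Ref}.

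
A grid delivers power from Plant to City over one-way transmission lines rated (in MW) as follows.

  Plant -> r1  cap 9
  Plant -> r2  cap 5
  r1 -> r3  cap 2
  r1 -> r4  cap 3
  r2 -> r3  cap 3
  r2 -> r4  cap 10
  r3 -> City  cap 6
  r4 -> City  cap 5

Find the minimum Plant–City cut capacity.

Augment Plant→r1→r3→City: bottleneck 2, flow now 2.
Augment Plant→r1→r4→City: bottleneck 3, flow now 5.
Augment Plant→r2→r3→City: bottleneck 3, flow now 8.
Augment Plant→r2→r4→City: bottleneck 2, flow now 10.
No augmenting path remains; maximum flow = 10.
By max-flow min-cut, the minimum cut capacity equals the max flow.
In the residual graph, reachable from Plant: {Plant, r1}.
Min-cut edges: Plant→r2 (5), r1→r3 (2), r1→r4 (3); capacity 5 + 2 + 3 = 10.

10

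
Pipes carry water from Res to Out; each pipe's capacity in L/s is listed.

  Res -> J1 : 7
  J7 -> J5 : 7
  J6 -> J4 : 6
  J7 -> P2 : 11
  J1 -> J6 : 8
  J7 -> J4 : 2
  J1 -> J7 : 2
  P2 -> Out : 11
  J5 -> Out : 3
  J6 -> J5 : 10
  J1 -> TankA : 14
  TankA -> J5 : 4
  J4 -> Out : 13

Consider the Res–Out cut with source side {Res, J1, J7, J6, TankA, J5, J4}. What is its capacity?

Edges leaving {Res, J1, J7, J6, TankA, J5, J4}: J7→P2 (11), J5→Out (3), J4→Out (13).
Cut capacity = 11 + 3 + 13 = 27.

27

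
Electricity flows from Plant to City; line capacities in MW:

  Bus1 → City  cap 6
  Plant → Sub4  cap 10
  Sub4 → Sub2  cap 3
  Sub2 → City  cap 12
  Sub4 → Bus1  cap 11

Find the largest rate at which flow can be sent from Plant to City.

Augment Plant→Sub4→Bus1→City: bottleneck 6, flow now 6.
Augment Plant→Sub4→Sub2→City: bottleneck 3, flow now 9.
No augmenting path remains; maximum flow = 9.
In the residual graph, reachable from Plant: {Plant, Sub4, Bus1}.
Min-cut edges: Sub4→Sub2 (3), Bus1→City (6); capacity 3 + 6 = 9.
This cut is saturated, so no flow can exceed 9.

9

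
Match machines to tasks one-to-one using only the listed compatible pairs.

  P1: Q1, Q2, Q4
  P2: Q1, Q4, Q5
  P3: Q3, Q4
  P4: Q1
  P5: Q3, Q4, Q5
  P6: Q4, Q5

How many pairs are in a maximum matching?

5

Unit-capacity flow: source→left, listed edges, right→sink; max matching = max flow.
Augmenting path P1→Q1 (+1); matched 1.
Augmenting path P2→Q4 (+1); matched 2.
Augmenting path P3→Q3 (+1); matched 3.
Augmenting path P5→Q5 (+1); matched 4.
Augmenting path P4→Q1→P1→Q2 (+1); matched 5.
No augmenting path remains; maximum matching = 5.
König certificate: {P1, Q1, Q3, Q4, Q5} is a vertex cover of size 5 (every listed pair touches it), so no matching can be larger.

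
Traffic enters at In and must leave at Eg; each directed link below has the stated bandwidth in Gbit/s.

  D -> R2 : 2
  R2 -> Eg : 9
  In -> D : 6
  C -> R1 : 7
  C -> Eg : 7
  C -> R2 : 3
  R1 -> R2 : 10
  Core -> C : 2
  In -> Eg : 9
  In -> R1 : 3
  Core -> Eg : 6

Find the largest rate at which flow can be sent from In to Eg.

14

Augment In→Eg: bottleneck 9, flow now 9.
Augment In→D→R2→Eg: bottleneck 2, flow now 11.
Augment In→R1→R2→Eg: bottleneck 3, flow now 14.
No augmenting path remains; maximum flow = 14.
In the residual graph, reachable from In: {In, D}.
Min-cut edges: In→R1 (3), In→Eg (9), D→R2 (2); capacity 3 + 9 + 2 = 14.
This cut is saturated, so no flow can exceed 14.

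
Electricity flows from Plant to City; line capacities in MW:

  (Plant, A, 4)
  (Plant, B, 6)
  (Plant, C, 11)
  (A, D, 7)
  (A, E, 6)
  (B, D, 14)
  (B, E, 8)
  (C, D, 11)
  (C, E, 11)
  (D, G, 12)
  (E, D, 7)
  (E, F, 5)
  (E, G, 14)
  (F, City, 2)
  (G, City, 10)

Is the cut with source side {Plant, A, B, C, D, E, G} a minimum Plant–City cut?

Given cut capacity: 5 + 10 = 15.
Augment Plant→A→D→G→City: bottleneck 4, flow now 4.
Augment Plant→B→D→G→City: bottleneck 6, flow now 10.
Augment Plant→C→E→F→City: bottleneck 2, flow now 12.
No augmenting path remains; maximum flow = 12.
In the residual graph, reachable from Plant: {Plant, A, B, C, D, E, F, G}.
Min-cut edges: F→City (2), G→City (10); capacity 2 + 10 = 12.
Cut capacity 15 exceeds the max flow 12, so it is not minimum.

No — its capacity is 15, but the minimum cut has capacity 12.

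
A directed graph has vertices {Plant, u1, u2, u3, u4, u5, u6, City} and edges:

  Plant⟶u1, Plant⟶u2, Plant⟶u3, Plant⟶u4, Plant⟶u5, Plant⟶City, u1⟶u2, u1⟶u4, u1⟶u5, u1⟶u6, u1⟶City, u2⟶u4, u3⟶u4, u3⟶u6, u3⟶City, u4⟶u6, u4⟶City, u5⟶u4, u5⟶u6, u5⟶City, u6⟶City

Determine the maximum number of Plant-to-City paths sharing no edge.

6

Assign every edge capacity 1; by Menger, the answer equals the max flow.
Path Plant→City (+1); total 1.
Path Plant→u1→City (+1); total 2.
Path Plant→u3→City (+1); total 3.
Path Plant→u4→City (+1); total 4.
Path Plant→u5→City (+1); total 5.
Path Plant→u2→u4→u6→City (+1); total 6.
No residual Plant→City path; max flow = 6.
Certifying cut of size 6: {Plant→City, Plant→u1, Plant→u2, Plant→u3, Plant→u4, Plant→u5}.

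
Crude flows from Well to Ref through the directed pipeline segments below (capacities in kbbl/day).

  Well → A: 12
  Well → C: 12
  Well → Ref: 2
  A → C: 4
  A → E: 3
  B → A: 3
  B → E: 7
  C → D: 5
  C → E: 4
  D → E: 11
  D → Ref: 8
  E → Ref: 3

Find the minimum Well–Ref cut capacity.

Augment Well→Ref: bottleneck 2, flow now 2.
Augment Well→A→E→Ref: bottleneck 3, flow now 5.
Augment Well→C→D→Ref: bottleneck 5, flow now 10.
No augmenting path remains; maximum flow = 10.
By max-flow min-cut, the minimum cut capacity equals the max flow.
In the residual graph, reachable from Well: {Well, A, C, E}.
Min-cut edges: Well→Ref (2), C→D (5), E→Ref (3); capacity 2 + 5 + 3 = 10.

10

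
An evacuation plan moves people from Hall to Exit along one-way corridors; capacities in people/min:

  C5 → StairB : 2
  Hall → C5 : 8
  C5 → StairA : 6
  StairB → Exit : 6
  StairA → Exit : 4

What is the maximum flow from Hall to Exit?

6

Augment Hall→C5→StairA→Exit: bottleneck 4, flow now 4.
Augment Hall→C5→StairB→Exit: bottleneck 2, flow now 6.
No augmenting path remains; maximum flow = 6.
In the residual graph, reachable from Hall: {Hall, C5, StairA}.
Min-cut edges: C5→StairB (2), StairA→Exit (4); capacity 2 + 4 = 6.
This cut is saturated, so no flow can exceed 6.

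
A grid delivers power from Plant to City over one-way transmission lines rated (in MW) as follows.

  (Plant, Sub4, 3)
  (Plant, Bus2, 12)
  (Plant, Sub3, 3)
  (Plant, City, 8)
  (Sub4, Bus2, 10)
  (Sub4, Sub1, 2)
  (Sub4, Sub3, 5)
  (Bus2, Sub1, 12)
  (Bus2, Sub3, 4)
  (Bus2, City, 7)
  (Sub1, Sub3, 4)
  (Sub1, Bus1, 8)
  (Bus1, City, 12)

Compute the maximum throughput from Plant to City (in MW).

23

Augment Plant→City: bottleneck 8, flow now 8.
Augment Plant→Bus2→City: bottleneck 7, flow now 15.
Augment Plant→Sub4→Sub1→Bus1→City: bottleneck 2, flow now 17.
Augment Plant→Bus2→Sub1→Bus1→City: bottleneck 5, flow now 22.
Augment Plant→Sub4→Bus2→Sub1→Bus1→City: bottleneck 1, flow now 23.
No augmenting path remains; maximum flow = 23.
In the residual graph, reachable from Plant: {Plant, Sub3}.
Min-cut edges: Plant→Sub4 (3), Plant→Bus2 (12), Plant→City (8); capacity 3 + 12 + 8 = 23.
This cut is saturated, so no flow can exceed 23.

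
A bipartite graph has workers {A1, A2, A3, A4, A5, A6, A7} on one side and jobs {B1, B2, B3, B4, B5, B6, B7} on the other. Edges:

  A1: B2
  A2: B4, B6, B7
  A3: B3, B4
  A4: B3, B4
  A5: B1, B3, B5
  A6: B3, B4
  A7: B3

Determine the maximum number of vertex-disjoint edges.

Unit-capacity flow: source→left, listed edges, right→sink; max matching = max flow.
Augmenting path A1→B2 (+1); matched 1.
Augmenting path A2→B4 (+1); matched 2.
Augmenting path A3→B3 (+1); matched 3.
Augmenting path A5→B1 (+1); matched 4.
Augmenting path A4→B4→A2→B6 (+1); matched 5.
No augmenting path remains; maximum matching = 5.
König certificate: {A1, A2, A5, B3, B4} is a vertex cover of size 5 (every listed pair touches it), so no matching can be larger.

5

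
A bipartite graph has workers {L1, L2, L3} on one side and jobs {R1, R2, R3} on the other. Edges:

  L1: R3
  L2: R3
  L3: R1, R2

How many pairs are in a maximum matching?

Unit-capacity flow: source→left, listed edges, right→sink; max matching = max flow.
Augmenting path L1→R3 (+1); matched 1.
Augmenting path L3→R1 (+1); matched 2.
No augmenting path remains; maximum matching = 2.
König certificate: {L3, R3} is a vertex cover of size 2 (every listed pair touches it), so no matching can be larger.

2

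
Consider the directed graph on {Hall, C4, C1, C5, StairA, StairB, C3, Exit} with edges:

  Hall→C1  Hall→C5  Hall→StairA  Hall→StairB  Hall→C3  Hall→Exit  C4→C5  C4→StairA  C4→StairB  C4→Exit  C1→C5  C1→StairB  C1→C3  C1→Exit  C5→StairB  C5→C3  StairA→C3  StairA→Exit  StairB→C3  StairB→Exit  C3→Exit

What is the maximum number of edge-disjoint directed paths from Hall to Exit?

5

Assign every edge capacity 1; by Menger, the answer equals the max flow.
Path Hall→Exit (+1); total 1.
Path Hall→C1→Exit (+1); total 2.
Path Hall→StairA→Exit (+1); total 3.
Path Hall→StairB→Exit (+1); total 4.
Path Hall→C3→Exit (+1); total 5.
No residual Hall→Exit path; max flow = 5.
Certifying cut of size 5: {C3→Exit, Hall→C1, Hall→Exit, Hall→StairA, StairB→Exit}.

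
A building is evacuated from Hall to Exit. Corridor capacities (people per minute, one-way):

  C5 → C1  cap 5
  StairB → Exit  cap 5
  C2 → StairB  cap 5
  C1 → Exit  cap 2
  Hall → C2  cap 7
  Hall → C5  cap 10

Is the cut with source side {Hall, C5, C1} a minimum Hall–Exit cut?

Given cut capacity: 7 + 2 = 9.
Augment Hall→C5→C1→Exit: bottleneck 2, flow now 2.
Augment Hall→C2→StairB→Exit: bottleneck 5, flow now 7.
No augmenting path remains; maximum flow = 7.
In the residual graph, reachable from Hall: {Hall, C5, C2, C1}.
Min-cut edges: C2→StairB (5), C1→Exit (2); capacity 5 + 2 = 7.
Cut capacity 9 exceeds the max flow 7, so it is not minimum.

No — its capacity is 9, but the minimum cut has capacity 7.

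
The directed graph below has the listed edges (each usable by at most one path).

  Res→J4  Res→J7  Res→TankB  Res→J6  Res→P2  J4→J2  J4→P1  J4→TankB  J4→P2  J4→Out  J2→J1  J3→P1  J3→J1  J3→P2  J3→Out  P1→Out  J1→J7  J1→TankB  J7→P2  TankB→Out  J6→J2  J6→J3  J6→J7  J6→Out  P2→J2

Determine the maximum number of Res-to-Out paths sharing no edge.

3

Assign every edge capacity 1; by Menger, the answer equals the max flow.
Path Res→J4→Out (+1); total 1.
Path Res→TankB→Out (+1); total 2.
Path Res→J6→Out (+1); total 3.
No residual Res→Out path; max flow = 3.
Certifying cut of size 3: {Res→J4, Res→J6, TankB→Out}.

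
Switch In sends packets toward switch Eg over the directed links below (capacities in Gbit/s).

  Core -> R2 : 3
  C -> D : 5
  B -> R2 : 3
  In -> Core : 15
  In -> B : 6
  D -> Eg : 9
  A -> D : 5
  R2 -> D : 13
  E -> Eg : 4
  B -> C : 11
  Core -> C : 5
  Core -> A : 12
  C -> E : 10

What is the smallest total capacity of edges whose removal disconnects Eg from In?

13

Augment In→Core→R2→D→Eg: bottleneck 3, flow now 3.
Augment In→Core→A→D→Eg: bottleneck 5, flow now 8.
Augment In→Core→C→E→Eg: bottleneck 4, flow now 12.
Augment In→Core→C→D→Eg: bottleneck 1, flow now 13.
No augmenting path remains; maximum flow = 13.
By max-flow min-cut, the minimum cut capacity equals the max flow.
In the residual graph, reachable from In: {In, Core, B, R2, A, C, E, D}.
Min-cut edges: E→Eg (4), D→Eg (9); capacity 4 + 9 = 13.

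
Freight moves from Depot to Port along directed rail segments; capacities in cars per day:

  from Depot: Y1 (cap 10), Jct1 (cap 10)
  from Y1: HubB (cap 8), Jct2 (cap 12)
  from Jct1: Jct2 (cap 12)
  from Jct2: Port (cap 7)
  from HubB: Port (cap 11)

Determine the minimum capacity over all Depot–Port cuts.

Augment Depot→Y1→Jct2→Port: bottleneck 7, flow now 7.
Augment Depot→Y1→HubB→Port: bottleneck 3, flow now 10.
Augment Depot→Jct1→Jct2→Y1→HubB→Port: bottleneck 5, flow now 15. (uses reverse residual edge)
No augmenting path remains; maximum flow = 15.
By max-flow min-cut, the minimum cut capacity equals the max flow.
In the residual graph, reachable from Depot: {Depot, Y1, Jct1, Jct2}.
Min-cut edges: Y1→HubB (8), Jct2→Port (7); capacity 8 + 7 = 15.

15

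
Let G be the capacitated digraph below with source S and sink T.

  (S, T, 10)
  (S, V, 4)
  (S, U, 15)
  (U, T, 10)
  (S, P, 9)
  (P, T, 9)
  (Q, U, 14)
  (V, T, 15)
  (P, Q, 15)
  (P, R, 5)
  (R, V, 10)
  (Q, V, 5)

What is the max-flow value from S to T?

33

Augment S→T: bottleneck 10, flow now 10.
Augment S→P→T: bottleneck 9, flow now 19.
Augment S→U→T: bottleneck 10, flow now 29.
Augment S→V→T: bottleneck 4, flow now 33.
No augmenting path remains; maximum flow = 33.
In the residual graph, reachable from S: {S, U}.
Min-cut edges: S→P (9), S→V (4), S→T (10), U→T (10); capacity 9 + 4 + 10 + 10 = 33.
This cut is saturated, so no flow can exceed 33.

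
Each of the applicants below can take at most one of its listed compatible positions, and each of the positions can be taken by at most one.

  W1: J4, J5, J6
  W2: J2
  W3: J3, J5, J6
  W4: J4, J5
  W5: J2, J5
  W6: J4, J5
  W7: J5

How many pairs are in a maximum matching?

Unit-capacity flow: source→left, listed edges, right→sink; max matching = max flow.
Augmenting path W1→J4 (+1); matched 1.
Augmenting path W2→J2 (+1); matched 2.
Augmenting path W3→J3 (+1); matched 3.
Augmenting path W4→J5 (+1); matched 4.
Augmenting path W6→J4→W1→J6 (+1); matched 5.
No augmenting path remains; maximum matching = 5.
König certificate: {W1, W3, J2, J4, J5} is a vertex cover of size 5 (every listed pair touches it), so no matching can be larger.

5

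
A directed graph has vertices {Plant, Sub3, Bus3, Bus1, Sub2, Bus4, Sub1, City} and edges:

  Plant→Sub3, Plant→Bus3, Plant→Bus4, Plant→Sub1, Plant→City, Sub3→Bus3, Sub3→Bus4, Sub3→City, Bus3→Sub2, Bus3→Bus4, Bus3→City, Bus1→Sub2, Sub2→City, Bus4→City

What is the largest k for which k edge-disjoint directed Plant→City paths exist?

Assign every edge capacity 1; by Menger, the answer equals the max flow.
Path Plant→City (+1); total 1.
Path Plant→Sub3→City (+1); total 2.
Path Plant→Bus3→City (+1); total 3.
Path Plant→Bus4→City (+1); total 4.
No residual Plant→City path; max flow = 4.
Certifying cut of size 4: {Plant→Bus3, Plant→Bus4, Plant→City, Plant→Sub3}.

4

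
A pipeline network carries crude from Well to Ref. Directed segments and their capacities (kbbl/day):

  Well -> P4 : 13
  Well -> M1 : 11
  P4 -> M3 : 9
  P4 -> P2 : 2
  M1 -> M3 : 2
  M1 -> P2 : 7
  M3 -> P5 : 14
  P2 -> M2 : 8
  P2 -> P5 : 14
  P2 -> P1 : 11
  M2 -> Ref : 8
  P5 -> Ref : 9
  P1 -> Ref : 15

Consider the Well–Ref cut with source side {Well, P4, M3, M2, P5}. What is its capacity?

Edges leaving {Well, P4, M3, M2, P5}: Well→M1 (11), P4→P2 (2), M2→Ref (8), P5→Ref (9).
Cut capacity = 11 + 2 + 8 + 9 = 30.

30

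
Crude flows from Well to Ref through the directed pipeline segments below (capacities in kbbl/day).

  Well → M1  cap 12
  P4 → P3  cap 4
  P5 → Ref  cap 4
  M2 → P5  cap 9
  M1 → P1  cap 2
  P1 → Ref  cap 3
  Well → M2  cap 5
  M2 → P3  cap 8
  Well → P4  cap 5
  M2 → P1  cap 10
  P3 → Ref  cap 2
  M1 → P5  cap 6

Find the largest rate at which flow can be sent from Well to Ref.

9

Augment Well→M2→P3→Ref: bottleneck 2, flow now 2.
Augment Well→M2→P5→Ref: bottleneck 3, flow now 5.
Augment Well→M1→P5→Ref: bottleneck 1, flow now 6.
Augment Well→M1→P1→Ref: bottleneck 2, flow now 8.
Augment Well→P4→P3→M2→P1→Ref: bottleneck 1, flow now 9. (uses reverse residual edge)
No augmenting path remains; maximum flow = 9.
In the residual graph, reachable from Well: {Well, M2, P4, M1, P3, P5, P1}.
Min-cut edges: P3→Ref (2), P5→Ref (4), P1→Ref (3); capacity 2 + 4 + 3 = 9.
This cut is saturated, so no flow can exceed 9.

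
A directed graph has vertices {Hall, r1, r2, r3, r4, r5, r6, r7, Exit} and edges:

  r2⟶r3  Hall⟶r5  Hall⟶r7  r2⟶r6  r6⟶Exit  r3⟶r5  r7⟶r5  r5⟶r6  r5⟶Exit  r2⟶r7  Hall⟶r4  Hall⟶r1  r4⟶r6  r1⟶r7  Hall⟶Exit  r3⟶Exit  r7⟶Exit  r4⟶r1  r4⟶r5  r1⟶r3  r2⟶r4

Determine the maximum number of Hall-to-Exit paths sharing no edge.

Assign every edge capacity 1; by Menger, the answer equals the max flow.
Path Hall→Exit (+1); total 1.
Path Hall→r5→Exit (+1); total 2.
Path Hall→r7→Exit (+1); total 3.
Path Hall→r1→r3→Exit (+1); total 4.
Path Hall→r4→r6→Exit (+1); total 5.
No residual Hall→Exit path; max flow = 5.
Certifying cut of size 5: {Hall→Exit, Hall→r1, Hall→r4, Hall→r5, Hall→r7}.

5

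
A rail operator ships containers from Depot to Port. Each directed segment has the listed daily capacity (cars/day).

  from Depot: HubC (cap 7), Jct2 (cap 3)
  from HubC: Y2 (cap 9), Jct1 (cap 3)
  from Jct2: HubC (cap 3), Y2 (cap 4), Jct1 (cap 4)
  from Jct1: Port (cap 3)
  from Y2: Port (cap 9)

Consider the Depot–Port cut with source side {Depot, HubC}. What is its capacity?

15

Edges leaving {Depot, HubC}: Depot→Jct2 (3), HubC→Jct1 (3), HubC→Y2 (9).
Cut capacity = 3 + 3 + 9 = 15.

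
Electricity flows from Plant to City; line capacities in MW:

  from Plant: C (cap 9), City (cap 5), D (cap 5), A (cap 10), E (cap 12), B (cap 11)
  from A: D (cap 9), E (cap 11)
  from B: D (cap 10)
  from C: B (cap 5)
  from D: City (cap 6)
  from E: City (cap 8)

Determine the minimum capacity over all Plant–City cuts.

Augment Plant→City: bottleneck 5, flow now 5.
Augment Plant→D→City: bottleneck 5, flow now 10.
Augment Plant→E→City: bottleneck 8, flow now 18.
Augment Plant→A→D→City: bottleneck 1, flow now 19.
No augmenting path remains; maximum flow = 19.
By max-flow min-cut, the minimum cut capacity equals the max flow.
In the residual graph, reachable from Plant: {Plant, A, B, C, D, E}.
Min-cut edges: Plant→City (5), D→City (6), E→City (8); capacity 5 + 6 + 8 = 19.

19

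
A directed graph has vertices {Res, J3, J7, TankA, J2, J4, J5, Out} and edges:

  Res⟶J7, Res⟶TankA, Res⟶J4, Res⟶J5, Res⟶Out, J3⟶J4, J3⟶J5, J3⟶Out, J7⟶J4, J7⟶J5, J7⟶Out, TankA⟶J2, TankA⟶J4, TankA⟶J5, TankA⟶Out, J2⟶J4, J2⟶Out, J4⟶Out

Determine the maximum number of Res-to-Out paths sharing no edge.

4

Assign every edge capacity 1; by Menger, the answer equals the max flow.
Path Res→Out (+1); total 1.
Path Res→J7→Out (+1); total 2.
Path Res→TankA→Out (+1); total 3.
Path Res→J4→Out (+1); total 4.
No residual Res→Out path; max flow = 4.
Certifying cut of size 4: {Res→J4, Res→J7, Res→Out, Res→TankA}.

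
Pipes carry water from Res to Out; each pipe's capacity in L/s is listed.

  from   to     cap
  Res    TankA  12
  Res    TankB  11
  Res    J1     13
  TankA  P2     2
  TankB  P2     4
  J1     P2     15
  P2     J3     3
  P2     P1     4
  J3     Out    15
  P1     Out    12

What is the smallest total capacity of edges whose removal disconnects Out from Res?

7

Augment Res→TankA→P2→J3→Out: bottleneck 2, flow now 2.
Augment Res→TankB→P2→J3→Out: bottleneck 1, flow now 3.
Augment Res→TankB→P2→P1→Out: bottleneck 3, flow now 6.
Augment Res→J1→P2→P1→Out: bottleneck 1, flow now 7.
No augmenting path remains; maximum flow = 7.
By max-flow min-cut, the minimum cut capacity equals the max flow.
In the residual graph, reachable from Res: {Res, TankA, TankB, J1, P2}.
Min-cut edges: P2→J3 (3), P2→P1 (4); capacity 3 + 4 = 7.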